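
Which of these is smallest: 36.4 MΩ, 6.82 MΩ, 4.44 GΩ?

36.4 MΩ = 36400000 Ω
6.82 MΩ = 6820000 Ω
4.44 GΩ = 4440000000 Ω

6.82 MΩ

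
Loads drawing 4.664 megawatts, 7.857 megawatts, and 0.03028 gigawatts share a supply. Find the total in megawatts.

In megawatts:
  4.664 megawatts → 4.664
  7.857 megawatts → 7.857
  0.03028 gigawatts = 0.03028 × 10^3 megawatts = 30.28
Sum: 4.664 + 7.857 + 30.28 = 42.801

42.801 megawatts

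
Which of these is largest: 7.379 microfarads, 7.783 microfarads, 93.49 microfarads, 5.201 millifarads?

5.201 millifarads

7.379 microfarads = 0.000007379 farads
7.783 microfarads = 0.000007783 farads
93.49 microfarads = 0.00009349 farads
5.201 millifarads = 0.005201 farads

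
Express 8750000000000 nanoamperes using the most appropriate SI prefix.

8.75 kiloamperes

= 8.75e3 amperes; 1e3 is kilo.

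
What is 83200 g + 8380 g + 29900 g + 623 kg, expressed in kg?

In kg:
  83200 g = 83200e-3 kg = 83.2
  8380 g = 8380e-3 kg = 8.38
  29900 g = 29900e-3 kg = 29.9
  623 kg → 623
Sum: 83.2 + 8.38 + 29.9 + 623 = 744.48

744.48 kg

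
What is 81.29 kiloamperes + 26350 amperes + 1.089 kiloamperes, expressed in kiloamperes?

In kiloamperes:
  81.29 kiloamperes → 81.29
  26350 amperes = 26350 × 10⁻³ kiloamperes = 26.35
  1.089 kiloamperes → 1.089
Sum: 81.29 + 26.35 + 1.089 = 108.729

108.729 kiloamperes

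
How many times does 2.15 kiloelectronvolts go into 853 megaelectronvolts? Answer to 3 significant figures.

(853e6) / (2.15e3) = 396.7e3

397000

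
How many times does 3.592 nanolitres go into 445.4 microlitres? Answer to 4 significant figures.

(445.4e-6) / (3.592e-9) = 124e3

124000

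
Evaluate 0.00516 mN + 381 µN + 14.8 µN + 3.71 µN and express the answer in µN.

In µN:
  0.00516 mN = 0.00516e3 µN = 5.16
  381 µN → 381
  14.8 µN → 14.8
  3.71 µN → 3.71
Sum: 5.16 + 381 + 14.8 + 3.71 = 404.67

404.67 µN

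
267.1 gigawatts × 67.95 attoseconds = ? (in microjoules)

18.149445 microjoules

267.1 × 10^9 × 67.95 × 10^-18 = 18149.445 × 10^-9 J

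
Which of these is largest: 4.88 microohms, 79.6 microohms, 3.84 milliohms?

3.84 milliohms

4.88 microohms = 0.00000488 ohms
79.6 microohms = 0.0000796 ohms
3.84 milliohms = 0.00384 ohms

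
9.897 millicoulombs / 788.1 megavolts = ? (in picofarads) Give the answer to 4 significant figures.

(9.897 × 10⁻³) / (788.1 × 10⁶) = 0.0125581 × 10⁻⁹ F

12.56 picofarads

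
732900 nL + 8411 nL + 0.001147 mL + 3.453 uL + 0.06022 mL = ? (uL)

806.131 uL

In uL:
  732900 nL = 732900 × 10⁻³ uL = 732.9
  8411 nL = 8411 × 10⁻³ uL = 8.411
  0.001147 mL = 0.001147 × 10³ uL = 1.147
  3.453 uL → 3.453
  0.06022 mL = 0.06022 × 10³ uL = 60.22
Sum: 732.9 + 8.411 + 1.147 + 3.453 + 60.22 = 806.131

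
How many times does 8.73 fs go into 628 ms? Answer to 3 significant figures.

71900000000000

(628e-3) / (8.73e-15) = 71.94e12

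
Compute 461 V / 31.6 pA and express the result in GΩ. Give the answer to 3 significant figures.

14600 GΩ

(461) / (31.6e-12) = 14.589e12 Ω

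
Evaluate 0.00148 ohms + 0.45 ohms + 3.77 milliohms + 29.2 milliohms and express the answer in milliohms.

484.45 milliohms

In milliohms:
  0.00148 ohms = 0.00148 × 10^3 milliohms = 1.48
  0.45 ohms = 0.45 × 10^3 milliohms = 450
  3.77 milliohms → 3.77
  29.2 milliohms → 29.2
Sum: 1.48 + 450 + 3.77 + 29.2 = 484.45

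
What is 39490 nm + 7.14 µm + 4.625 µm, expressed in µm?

51.255 µm

In µm:
  39490 nm = 39490 × 10^-3 µm = 39.49
  7.14 µm → 7.14
  4.625 µm → 4.625
Sum: 39.49 + 7.14 + 4.625 = 51.255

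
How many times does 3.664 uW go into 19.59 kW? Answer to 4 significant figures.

(19.59e3) / (3.664e-6) = 5.3466e9

5347000000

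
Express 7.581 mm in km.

milli = 1e-3, kilo = 1e3; factor is 1e-6.
7.581 × 1e-6 = 0.000007581

0.000007581 km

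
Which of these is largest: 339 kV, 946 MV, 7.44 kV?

946 MV

339 kV = 339000 V
946 MV = 946000000 V
7.44 kV = 7440 V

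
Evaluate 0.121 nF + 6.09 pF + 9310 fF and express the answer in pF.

In pF:
  0.121 nF = 0.121 × 10^3 pF = 121
  6.09 pF → 6.09
  9310 fF = 9310 × 10^-3 pF = 9.31
Sum: 121 + 6.09 + 9.31 = 136.4

136.4 pF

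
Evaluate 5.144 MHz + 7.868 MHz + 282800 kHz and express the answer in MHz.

295.812 MHz

In MHz:
  5.144 MHz → 5.144
  7.868 MHz → 7.868
  282800 kHz = 282800e-3 MHz = 282.8
Sum: 5.144 + 7.868 + 282.8 = 295.812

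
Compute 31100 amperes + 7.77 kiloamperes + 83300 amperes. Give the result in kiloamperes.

122.17 kiloamperes

In kiloamperes:
  31100 amperes = 31100 × 10^-3 kiloamperes = 31.1
  7.77 kiloamperes → 7.77
  83300 amperes = 83300 × 10^-3 kiloamperes = 83.3
Sum: 31.1 + 7.77 + 83.3 = 122.17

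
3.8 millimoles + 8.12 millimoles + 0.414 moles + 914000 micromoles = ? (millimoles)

1339.92 millimoles

In millimoles:
  3.8 millimoles → 3.8
  8.12 millimoles → 8.12
  0.414 moles = 0.414 × 10³ millimoles = 414
  914000 micromoles = 914000 × 10⁻³ millimoles = 914
Sum: 3.8 + 8.12 + 414 + 914 = 1339.92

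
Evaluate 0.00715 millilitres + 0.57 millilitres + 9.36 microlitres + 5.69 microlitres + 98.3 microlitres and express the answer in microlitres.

In microlitres:
  0.00715 millilitres = 0.00715 × 10^3 microlitres = 7.15
  0.57 millilitres = 0.57 × 10^3 microlitres = 570
  9.36 microlitres → 9.36
  5.69 microlitres → 5.69
  98.3 microlitres → 98.3
Sum: 7.15 + 570 + 9.36 + 5.69 + 98.3 = 690.5

690.5 microlitres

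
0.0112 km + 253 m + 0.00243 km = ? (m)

266.63 m

In m:
  0.0112 km = 0.0112 × 10^3 m = 11.2
  253 m → 253
  0.00243 km = 0.00243 × 10^3 m = 2.43
Sum: 11.2 + 253 + 2.43 = 266.63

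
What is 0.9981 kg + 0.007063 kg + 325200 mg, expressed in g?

In g:
  0.9981 kg = 0.9981 × 10³ g = 998.1
  0.007063 kg = 0.007063 × 10³ g = 7.063
  325200 mg = 325200 × 10⁻³ g = 325.2
Sum: 998.1 + 7.063 + 325.2 = 1330.363

1330.363 g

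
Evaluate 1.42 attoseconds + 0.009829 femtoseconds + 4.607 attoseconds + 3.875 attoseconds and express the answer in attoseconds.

In attoseconds:
  1.42 attoseconds → 1.42
  0.009829 femtoseconds = 0.009829e3 attoseconds = 9.829
  4.607 attoseconds → 4.607
  3.875 attoseconds → 3.875
Sum: 1.42 + 9.829 + 4.607 + 3.875 = 19.731

19.731 attoseconds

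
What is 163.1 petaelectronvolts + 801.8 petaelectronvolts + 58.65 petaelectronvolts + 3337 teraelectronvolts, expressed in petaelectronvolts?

In petaelectronvolts:
  163.1 petaelectronvolts → 163.1
  801.8 petaelectronvolts → 801.8
  58.65 petaelectronvolts → 58.65
  3337 teraelectronvolts = 3337e-3 petaelectronvolts = 3.337
Sum: 163.1 + 801.8 + 58.65 + 3.337 = 1026.887

1026.887 petaelectronvolts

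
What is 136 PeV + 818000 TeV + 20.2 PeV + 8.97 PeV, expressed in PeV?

In PeV:
  136 PeV → 136
  818000 TeV = 818000e-3 PeV = 818
  20.2 PeV → 20.2
  8.97 PeV → 8.97
Sum: 136 + 818 + 20.2 + 8.97 = 983.17

983.17 PeV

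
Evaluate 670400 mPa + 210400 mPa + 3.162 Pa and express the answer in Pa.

883.962 Pa

In Pa:
  670400 mPa = 670400 × 10^-3 Pa = 670.4
  210400 mPa = 210400 × 10^-3 Pa = 210.4
  3.162 Pa → 3.162
Sum: 670.4 + 210.4 + 3.162 = 883.962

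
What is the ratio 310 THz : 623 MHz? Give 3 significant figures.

498000

(310e12) / (623e6) = 0.4976e6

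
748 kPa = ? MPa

0.748 MPa

kilo = 1e3, mega = 1e6; factor is 1e-3.
748 × 1e-3 = 0.748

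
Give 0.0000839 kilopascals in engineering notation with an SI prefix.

83.9 millipascals

= 83.9 × 10⁻³ pascals; 10⁻³ is milli.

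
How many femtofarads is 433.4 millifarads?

milli = 10^-3, femto = 10^-15; factor is 10^12.
433.4 × 10^12 = 433400000000000

433400000000000 femtofarads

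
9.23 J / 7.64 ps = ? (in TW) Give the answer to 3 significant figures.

1.21 TW

(9.23) / (7.64 × 10^-12) = 1.2081 × 10^12 W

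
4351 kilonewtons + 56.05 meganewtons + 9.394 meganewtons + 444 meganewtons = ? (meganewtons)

In meganewtons:
  4351 kilonewtons = 4351e-3 meganewtons = 4.351
  56.05 meganewtons → 56.05
  9.394 meganewtons → 9.394
  444 meganewtons → 444
Sum: 4.351 + 56.05 + 9.394 + 444 = 513.795

513.795 meganewtons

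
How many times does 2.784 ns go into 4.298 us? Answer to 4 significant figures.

(4.298e-6) / (2.784e-9) = 1.5438e3

1544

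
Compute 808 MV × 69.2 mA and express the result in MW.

55.9136 MW

808 × 10⁶ × 69.2 × 10⁻³ = 55913.6 × 10³ W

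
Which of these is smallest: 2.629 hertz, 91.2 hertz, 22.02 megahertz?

2.629 hertz = 2.629 hertz
91.2 hertz = 91.2 hertz
22.02 megahertz = 22020000 hertz

2.629 hertz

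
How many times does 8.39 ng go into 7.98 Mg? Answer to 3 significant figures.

(7.98e6) / (8.39e-9) = 0.9511e15

951000000000000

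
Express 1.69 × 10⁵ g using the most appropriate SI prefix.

= 169 × 10³ g; 10³ is kilo.

169 kg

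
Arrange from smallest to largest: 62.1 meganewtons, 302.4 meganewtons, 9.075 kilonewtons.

62.1 meganewtons = 62100000 newtons
302.4 meganewtons = 302400000 newtons
9.075 kilonewtons = 9075 newtons

9.075 kilonewtons < 62.1 meganewtons < 302.4 meganewtons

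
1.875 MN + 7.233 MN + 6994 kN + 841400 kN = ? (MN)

857.502 MN

In MN:
  1.875 MN → 1.875
  7.233 MN → 7.233
  6994 kN = 6994 × 10^-3 MN = 6.994
  841400 kN = 841400 × 10^-3 MN = 841.4
Sum: 1.875 + 7.233 + 6.994 + 841.4 = 857.502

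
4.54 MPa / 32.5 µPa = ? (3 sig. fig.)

140000000000

(4.54 × 10^6) / (32.5 × 10^-6) = 0.1397 × 10^12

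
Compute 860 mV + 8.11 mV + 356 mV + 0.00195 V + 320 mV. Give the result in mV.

In mV:
  860 mV → 860
  8.11 mV → 8.11
  356 mV → 356
  0.00195 V = 0.00195 × 10³ mV = 1.95
  320 mV → 320
Sum: 860 + 8.11 + 356 + 1.95 + 320 = 1546.06

1546.06 mV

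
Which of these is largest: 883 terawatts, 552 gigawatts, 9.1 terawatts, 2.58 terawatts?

883 terawatts

883 terawatts = 883000000000000 watts
552 gigawatts = 552000000000 watts
9.1 terawatts = 9100000000000 watts
2.58 terawatts = 2580000000000 watts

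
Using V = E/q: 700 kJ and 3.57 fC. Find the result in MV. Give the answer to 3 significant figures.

(700 × 10^3) / (3.57 × 10^-15) = 196.08 × 10^18 V

196000000000000 MV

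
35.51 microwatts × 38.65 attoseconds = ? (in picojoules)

35.51 × 10^-6 × 38.65 × 10^-18 = 1372.4615 × 10^-24 J

0.0000000013724615 picojoules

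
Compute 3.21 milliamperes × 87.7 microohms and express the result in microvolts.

3.21 × 10⁻³ × 87.7 × 10⁻⁶ = 281.517 × 10⁻⁹ V

0.281517 microvolts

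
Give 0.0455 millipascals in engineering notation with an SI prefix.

= 45.5 × 10^-6 pascals; 10^-6 is micro.

45.5 micropascals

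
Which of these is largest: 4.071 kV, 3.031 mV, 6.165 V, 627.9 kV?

4.071 kV = 4071 V
3.031 mV = 0.003031 V
6.165 V = 6.165 V
627.9 kV = 627900 V

627.9 kV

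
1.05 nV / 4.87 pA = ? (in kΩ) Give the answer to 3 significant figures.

(1.05 × 10^-9) / (4.87 × 10^-12) = 0.21561 × 10^3 Ω

0.216 kΩ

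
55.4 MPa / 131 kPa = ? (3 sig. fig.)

423

(55.4 × 10⁶) / (131 × 10³) = 0.4229 × 10³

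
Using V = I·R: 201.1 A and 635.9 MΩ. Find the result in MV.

127879.49 MV

201.1 × 635.9 × 10^6 = 127879.49 × 10^6 V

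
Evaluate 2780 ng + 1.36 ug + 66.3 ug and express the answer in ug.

In ug:
  2780 ng = 2780 × 10^-3 ug = 2.78
  1.36 ug → 1.36
  66.3 ug → 66.3
Sum: 2.78 + 1.36 + 66.3 = 70.44

70.44 ug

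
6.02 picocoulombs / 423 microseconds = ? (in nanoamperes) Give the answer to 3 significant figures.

14.2 nanoamperes

(6.02e-12) / (423e-6) = 0.014232e-6 A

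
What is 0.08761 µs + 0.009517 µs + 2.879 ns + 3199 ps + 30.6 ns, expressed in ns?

133.805 ns

In ns:
  0.08761 µs = 0.08761 × 10³ ns = 87.61
  0.009517 µs = 0.009517 × 10³ ns = 9.517
  2.879 ns → 2.879
  3199 ps = 3199 × 10⁻³ ns = 3.199
  30.6 ns → 30.6
Sum: 87.61 + 9.517 + 2.879 + 3.199 + 30.6 = 133.805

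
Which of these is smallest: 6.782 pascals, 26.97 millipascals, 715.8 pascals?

6.782 pascals = 6.782 pascals
26.97 millipascals = 0.02697 pascals
715.8 pascals = 715.8 pascals

26.97 millipascals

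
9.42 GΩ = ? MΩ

giga = 1e9, mega = 1e6; factor is 1e3.
9.42 × 1e3 = 9420

9420 MΩ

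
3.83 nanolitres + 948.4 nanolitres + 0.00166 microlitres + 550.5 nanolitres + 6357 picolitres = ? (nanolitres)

In nanolitres:
  3.83 nanolitres → 3.83
  948.4 nanolitres → 948.4
  0.00166 microlitres = 0.00166 × 10³ nanolitres = 1.66
  550.5 nanolitres → 550.5
  6357 picolitres = 6357 × 10⁻³ nanolitres = 6.357
Sum: 3.83 + 948.4 + 1.66 + 550.5 + 6.357 = 1510.747

1510.747 nanolitres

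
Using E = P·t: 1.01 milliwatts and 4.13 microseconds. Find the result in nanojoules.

4.1713 nanojoules

1.01e-3 × 4.13e-6 = 4.1713e-9 J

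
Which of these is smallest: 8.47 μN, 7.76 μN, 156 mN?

8.47 μN = 0.00000847 N
7.76 μN = 0.00000776 N
156 mN = 0.156 N

7.76 μN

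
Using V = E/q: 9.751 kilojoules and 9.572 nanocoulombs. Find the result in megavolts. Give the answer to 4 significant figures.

1019000 megavolts

(9.751e3) / (9.572e-9) = 1.0187e12 V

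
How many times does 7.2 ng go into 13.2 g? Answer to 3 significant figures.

1830000000

(13.2) / (7.2 × 10^-9) = 1.833 × 10^9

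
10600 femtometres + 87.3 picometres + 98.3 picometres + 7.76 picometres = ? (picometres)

In picometres:
  10600 femtometres = 10600 × 10⁻³ picometres = 10.6
  87.3 picometres → 87.3
  98.3 picometres → 98.3
  7.76 picometres → 7.76
Sum: 10.6 + 87.3 + 98.3 + 7.76 = 203.96

203.96 picometres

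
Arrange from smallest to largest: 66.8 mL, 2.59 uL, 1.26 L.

2.59 uL < 66.8 mL < 1.26 L

66.8 mL = 0.0668 L
2.59 uL = 0.00000259 L
1.26 L = 1.26 L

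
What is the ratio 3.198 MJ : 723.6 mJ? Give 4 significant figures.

(3.198e6) / (723.6e-3) = 0.0044196e9

4420000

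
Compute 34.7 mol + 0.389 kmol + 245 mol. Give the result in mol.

In mol:
  34.7 mol → 34.7
  0.389 kmol = 0.389 × 10^3 mol = 389
  245 mol → 245
Sum: 34.7 + 389 + 245 = 668.7

668.7 mol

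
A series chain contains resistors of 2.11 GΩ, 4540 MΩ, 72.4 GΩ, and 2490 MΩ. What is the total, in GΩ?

81.54 GΩ

In GΩ:
  2.11 GΩ → 2.11
  4540 MΩ = 4540 × 10^-3 GΩ = 4.54
  72.4 GΩ → 72.4
  2490 MΩ = 2490 × 10^-3 GΩ = 2.49
Sum: 2.11 + 4.54 + 72.4 + 2.49 = 81.54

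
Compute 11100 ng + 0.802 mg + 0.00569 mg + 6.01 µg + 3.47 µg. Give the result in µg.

828.27 µg

In µg:
  11100 ng = 11100 × 10^-3 µg = 11.1
  0.802 mg = 0.802 × 10^3 µg = 802
  0.00569 mg = 0.00569 × 10^3 µg = 5.69
  6.01 µg → 6.01
  3.47 µg → 3.47
Sum: 11.1 + 802 + 5.69 + 6.01 + 3.47 = 828.27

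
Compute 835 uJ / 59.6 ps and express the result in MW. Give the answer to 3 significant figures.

14.0 MW

(835e-6) / (59.6e-12) = 14.01e6 W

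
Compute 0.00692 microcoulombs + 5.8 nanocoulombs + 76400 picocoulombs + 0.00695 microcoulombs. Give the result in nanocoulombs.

96.07 nanocoulombs

In nanocoulombs:
  0.00692 microcoulombs = 0.00692e3 nanocoulombs = 6.92
  5.8 nanocoulombs → 5.8
  76400 picocoulombs = 76400e-3 nanocoulombs = 76.4
  0.00695 microcoulombs = 0.00695e3 nanocoulombs = 6.95
Sum: 6.92 + 5.8 + 76.4 + 6.95 = 96.07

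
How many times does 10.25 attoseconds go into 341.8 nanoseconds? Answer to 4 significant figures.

33350000000

(341.8 × 10⁻⁹) / (10.25 × 10⁻¹⁸) = 33.346 × 10⁹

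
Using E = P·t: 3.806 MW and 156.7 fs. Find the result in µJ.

3.806 × 10^6 × 156.7 × 10^-15 = 596.4002 × 10^-9 J

0.5964002 µJ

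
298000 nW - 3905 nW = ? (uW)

294.095 uW

In uW:
  298000 nW = 298000e-3 uW = 298
  3905 nW = 3905e-3 uW = 3.905
Difference: 298 - 3.905 = 294.095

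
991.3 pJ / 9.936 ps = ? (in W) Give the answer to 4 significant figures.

(991.3e-12) / (9.936e-12) = 99.7685 W

99.77 W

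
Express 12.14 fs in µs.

0.00000001214 µs

femto = 10^-15, micro = 10^-6; factor is 10^-9.
12.14 × 10^-9 = 0.00000001214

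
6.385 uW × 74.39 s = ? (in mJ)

6.385 × 10⁻⁶ × 74.39 = 474.98015 × 10⁻⁶ J

0.47498015 mJ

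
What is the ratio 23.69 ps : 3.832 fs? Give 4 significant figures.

6182

(23.69e-12) / (3.832e-15) = 6.1822e3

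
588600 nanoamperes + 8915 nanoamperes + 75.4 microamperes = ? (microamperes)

672.915 microamperes

In microamperes:
  588600 nanoamperes = 588600e-3 microamperes = 588.6
  8915 nanoamperes = 8915e-3 microamperes = 8.915
  75.4 microamperes → 75.4
Sum: 588.6 + 8.915 + 75.4 = 672.915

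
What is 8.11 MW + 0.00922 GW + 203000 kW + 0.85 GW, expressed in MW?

1070.33 MW

In MW:
  8.11 MW → 8.11
  0.00922 GW = 0.00922e3 MW = 9.22
  203000 kW = 203000e-3 MW = 203
  0.85 GW = 0.85e3 MW = 850
Sum: 8.11 + 9.22 + 203 + 850 = 1070.33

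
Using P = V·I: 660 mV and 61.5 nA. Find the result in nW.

40.59 nW

660 × 10^-3 × 61.5 × 10^-9 = 40590 × 10^-12 W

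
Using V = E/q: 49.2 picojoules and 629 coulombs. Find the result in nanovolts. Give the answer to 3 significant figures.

0.0000782 nanovolts

(49.2 × 10⁻¹²) / (629) = 0.078219 × 10⁻¹² V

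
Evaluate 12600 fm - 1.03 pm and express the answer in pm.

11.57 pm

In pm:
  12600 fm = 12600 × 10^-3 pm = 12.6
  1.03 pm → 1.03
Difference: 12.6 - 1.03 = 11.57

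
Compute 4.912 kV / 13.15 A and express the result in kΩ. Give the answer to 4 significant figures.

0.3735 kΩ

(4.912 × 10³) / (13.15) = 0.373536 × 10³ Ω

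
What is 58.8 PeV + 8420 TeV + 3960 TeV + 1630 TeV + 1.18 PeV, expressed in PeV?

73.99 PeV

In PeV:
  58.8 PeV → 58.8
  8420 TeV = 8420e-3 PeV = 8.42
  3960 TeV = 3960e-3 PeV = 3.96
  1630 TeV = 1630e-3 PeV = 1.63
  1.18 PeV → 1.18
Sum: 58.8 + 8.42 + 3.96 + 1.63 + 1.18 = 73.99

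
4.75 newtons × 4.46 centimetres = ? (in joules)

4.75 × 4.46e-2 = 21.185e-2 J

0.21185 joules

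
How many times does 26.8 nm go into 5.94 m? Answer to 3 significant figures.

(5.94) / (26.8 × 10^-9) = 0.2216 × 10^9

222000000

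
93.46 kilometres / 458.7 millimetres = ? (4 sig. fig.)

203700

(93.46e3) / (458.7e-3) = 0.20375e6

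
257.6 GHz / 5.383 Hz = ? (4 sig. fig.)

(257.6 × 10^9) / (5.383) = 47.854 × 10^9

47850000000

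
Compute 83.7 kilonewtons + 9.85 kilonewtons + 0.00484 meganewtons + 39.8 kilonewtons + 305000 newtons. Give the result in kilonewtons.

443.19 kilonewtons

In kilonewtons:
  83.7 kilonewtons → 83.7
  9.85 kilonewtons → 9.85
  0.00484 meganewtons = 0.00484 × 10^3 kilonewtons = 4.84
  39.8 kilonewtons → 39.8
  305000 newtons = 305000 × 10^-3 kilonewtons = 305
Sum: 83.7 + 9.85 + 4.84 + 39.8 + 305 = 443.19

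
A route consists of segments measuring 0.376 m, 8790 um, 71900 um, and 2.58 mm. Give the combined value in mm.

459.27 mm

In mm:
  0.376 m = 0.376 × 10^3 mm = 376
  8790 um = 8790 × 10^-3 mm = 8.79
  71900 um = 71900 × 10^-3 mm = 71.9
  2.58 mm → 2.58
Sum: 376 + 8.79 + 71.9 + 2.58 = 459.27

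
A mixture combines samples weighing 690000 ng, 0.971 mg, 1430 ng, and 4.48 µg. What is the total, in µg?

1666.91 µg

In µg:
  690000 ng = 690000 × 10^-3 µg = 690
  0.971 mg = 0.971 × 10^3 µg = 971
  1430 ng = 1430 × 10^-3 µg = 1.43
  4.48 µg → 4.48
Sum: 690 + 971 + 1.43 + 4.48 = 1666.91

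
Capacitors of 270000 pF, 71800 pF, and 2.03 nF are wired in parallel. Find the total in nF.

343.83 nF

In nF:
  270000 pF = 270000 × 10^-3 nF = 270
  71800 pF = 71800 × 10^-3 nF = 71.8
  2.03 nF → 2.03
Sum: 270 + 71.8 + 2.03 = 343.83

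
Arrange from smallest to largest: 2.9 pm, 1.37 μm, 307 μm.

2.9 pm < 1.37 μm < 307 μm

2.9 pm = 0.0000000000029 m
1.37 μm = 0.00000137 m
307 μm = 0.000307 m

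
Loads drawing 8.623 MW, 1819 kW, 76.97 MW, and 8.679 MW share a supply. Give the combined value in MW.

96.091 MW

In MW:
  8.623 MW → 8.623
  1819 kW = 1819e-3 MW = 1.819
  76.97 MW → 76.97
  8.679 MW → 8.679
Sum: 8.623 + 1.819 + 76.97 + 8.679 = 96.091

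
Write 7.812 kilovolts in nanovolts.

kilo = 10^3, nano = 10^-9; factor is 10^12.
7.812 × 10^12 = 7812000000000

7812000000000 nanovolts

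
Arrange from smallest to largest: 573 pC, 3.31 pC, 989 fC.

989 fC < 3.31 pC < 573 pC

573 pC = 0.000000000573 C
3.31 pC = 0.00000000000331 C
989 fC = 0.000000000000989 C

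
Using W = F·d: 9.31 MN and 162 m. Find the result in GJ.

1.50822 GJ

9.31e6 × 162 = 1508.22e6 J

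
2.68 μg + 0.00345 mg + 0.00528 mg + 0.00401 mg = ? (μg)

In μg:
  2.68 μg → 2.68
  0.00345 mg = 0.00345 × 10³ μg = 3.45
  0.00528 mg = 0.00528 × 10³ μg = 5.28
  0.00401 mg = 0.00401 × 10³ μg = 4.01
Sum: 2.68 + 3.45 + 5.28 + 4.01 = 15.42

15.42 μg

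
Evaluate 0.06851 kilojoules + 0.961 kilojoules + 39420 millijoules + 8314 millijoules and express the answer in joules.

In joules:
  0.06851 kilojoules = 0.06851 × 10³ joules = 68.51
  0.961 kilojoules = 0.961 × 10³ joules = 961
  39420 millijoules = 39420 × 10⁻³ joules = 39.42
  8314 millijoules = 8314 × 10⁻³ joules = 8.314
Sum: 68.51 + 961 + 39.42 + 8.314 = 1077.244

1077.244 joules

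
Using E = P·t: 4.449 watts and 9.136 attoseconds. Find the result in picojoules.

4.449 × 9.136 × 10⁻¹⁸ = 40.646064 × 10⁻¹⁸ J

0.000040646064 picojoules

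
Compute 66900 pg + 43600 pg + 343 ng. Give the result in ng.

In ng:
  66900 pg = 66900 × 10^-3 ng = 66.9
  43600 pg = 43600 × 10^-3 ng = 43.6
  343 ng → 343
Sum: 66.9 + 43.6 + 343 = 453.5

453.5 ng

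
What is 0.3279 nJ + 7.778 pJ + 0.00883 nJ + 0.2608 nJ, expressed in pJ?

In pJ:
  0.3279 nJ = 0.3279e3 pJ = 327.9
  7.778 pJ → 7.778
  0.00883 nJ = 0.00883e3 pJ = 8.83
  0.2608 nJ = 0.2608e3 pJ = 260.8
Sum: 327.9 + 7.778 + 8.83 + 260.8 = 605.308

605.308 pJ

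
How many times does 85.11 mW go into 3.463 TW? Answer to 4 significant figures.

40690000000000

(3.463 × 10¹²) / (85.11 × 10⁻³) = 0.040689 × 10¹⁵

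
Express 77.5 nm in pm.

nano = 10^-9, pico = 10^-12; factor is 10^3.
77.5 × 10^3 = 77500

77500 pm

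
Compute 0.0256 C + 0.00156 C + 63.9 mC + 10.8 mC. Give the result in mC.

101.86 mC

In mC:
  0.0256 C = 0.0256 × 10³ mC = 25.6
  0.00156 C = 0.00156 × 10³ mC = 1.56
  63.9 mC → 63.9
  10.8 mC → 10.8
Sum: 25.6 + 1.56 + 63.9 + 10.8 = 101.86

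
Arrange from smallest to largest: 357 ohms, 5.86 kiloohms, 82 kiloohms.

357 ohms < 5.86 kiloohms < 82 kiloohms

357 ohms = 357 ohms
5.86 kiloohms = 5860 ohms
82 kiloohms = 82000 ohms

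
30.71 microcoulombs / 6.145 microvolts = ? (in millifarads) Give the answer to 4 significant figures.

(30.71 × 10^-6) / (6.145 × 10^-6) = 4.99756 F

4998 millifarads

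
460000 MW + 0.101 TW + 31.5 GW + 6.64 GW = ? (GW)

599.14 GW

In GW:
  460000 MW = 460000e-3 GW = 460
  0.101 TW = 0.101e3 GW = 101
  31.5 GW → 31.5
  6.64 GW → 6.64
Sum: 460 + 101 + 31.5 + 6.64 = 599.14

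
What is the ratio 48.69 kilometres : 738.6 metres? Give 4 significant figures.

(48.69e3) / (738.6) = 0.065922e3

65.92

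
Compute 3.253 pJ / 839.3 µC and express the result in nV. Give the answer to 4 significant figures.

3.876 nV

(3.253 × 10⁻¹²) / (839.3 × 10⁻⁶) = 0.00387585 × 10⁻⁶ V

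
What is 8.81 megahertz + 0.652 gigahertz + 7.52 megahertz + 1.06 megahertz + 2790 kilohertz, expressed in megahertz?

672.18 megahertz

In megahertz:
  8.81 megahertz → 8.81
  0.652 gigahertz = 0.652 × 10³ megahertz = 652
  7.52 megahertz → 7.52
  1.06 megahertz → 1.06
  2790 kilohertz = 2790 × 10⁻³ megahertz = 2.79
Sum: 8.81 + 652 + 7.52 + 1.06 + 2.79 = 672.18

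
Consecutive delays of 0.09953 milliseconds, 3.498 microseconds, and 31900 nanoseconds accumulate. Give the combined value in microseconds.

134.928 microseconds

In microseconds:
  0.09953 milliseconds = 0.09953e3 microseconds = 99.53
  3.498 microseconds → 3.498
  31900 nanoseconds = 31900e-3 microseconds = 31.9
Sum: 99.53 + 3.498 + 31.9 = 134.928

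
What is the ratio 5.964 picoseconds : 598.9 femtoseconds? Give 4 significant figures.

9.958

(5.964 × 10^-12) / (598.9 × 10^-15) = 0.0099583 × 10^3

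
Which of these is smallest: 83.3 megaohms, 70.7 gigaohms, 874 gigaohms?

83.3 megaohms

83.3 megaohms = 83300000 ohms
70.7 gigaohms = 70700000000 ohms
874 gigaohms = 874000000000 ohms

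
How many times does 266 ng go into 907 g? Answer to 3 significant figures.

3410000000

(907) / (266e-9) = 3.41e9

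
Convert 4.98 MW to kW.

4980 kW

mega = 1e6, kilo = 1e3; factor is 1e3.
4.98 × 1e3 = 4980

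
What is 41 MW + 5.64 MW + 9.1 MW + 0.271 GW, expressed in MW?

In MW:
  41 MW → 41
  5.64 MW → 5.64
  9.1 MW → 9.1
  0.271 GW = 0.271 × 10^3 MW = 271
Sum: 41 + 5.64 + 9.1 + 271 = 326.74

326.74 MW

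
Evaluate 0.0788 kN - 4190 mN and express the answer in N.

In N:
  0.0788 kN = 0.0788 × 10³ N = 78.8
  4190 mN = 4190 × 10⁻³ N = 4.19
Difference: 78.8 - 4.19 = 74.61

74.61 N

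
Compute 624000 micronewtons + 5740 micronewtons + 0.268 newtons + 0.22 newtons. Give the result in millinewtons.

In millinewtons:
  624000 micronewtons = 624000e-3 millinewtons = 624
  5740 micronewtons = 5740e-3 millinewtons = 5.74
  0.268 newtons = 0.268e3 millinewtons = 268
  0.22 newtons = 0.22e3 millinewtons = 220
Sum: 624 + 5.74 + 268 + 220 = 1117.74

1117.74 millinewtons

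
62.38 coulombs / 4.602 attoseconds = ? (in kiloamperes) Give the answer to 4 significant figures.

(62.38) / (4.602 × 10⁻¹⁸) = 13.555 × 10¹⁸ A

13550000000000000 kiloamperes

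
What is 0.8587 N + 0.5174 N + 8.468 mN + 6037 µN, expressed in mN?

1390.605 mN

In mN:
  0.8587 N = 0.8587e3 mN = 858.7
  0.5174 N = 0.5174e3 mN = 517.4
  8.468 mN → 8.468
  6037 µN = 6037e-3 mN = 6.037
Sum: 858.7 + 517.4 + 8.468 + 6.037 = 1390.605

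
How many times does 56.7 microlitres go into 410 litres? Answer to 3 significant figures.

7230000

(410) / (56.7e-6) = 7.231e6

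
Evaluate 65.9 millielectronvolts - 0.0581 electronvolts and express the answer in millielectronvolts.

In millielectronvolts:
  65.9 millielectronvolts → 65.9
  0.0581 electronvolts = 0.0581e3 millielectronvolts = 58.1
Difference: 65.9 - 58.1 = 7.8

7.8 millielectronvolts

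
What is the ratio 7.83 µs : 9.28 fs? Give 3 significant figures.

(7.83 × 10^-6) / (9.28 × 10^-15) = 0.8438 × 10^9

844000000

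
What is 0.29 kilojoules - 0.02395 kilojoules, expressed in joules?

In joules:
  0.29 kilojoules = 0.29e3 joules = 290
  0.02395 kilojoules = 0.02395e3 joules = 23.95
Difference: 290 - 23.95 = 266.05

266.05 joules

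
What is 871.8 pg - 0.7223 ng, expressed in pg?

149.5 pg

In pg:
  871.8 pg → 871.8
  0.7223 ng = 0.7223e3 pg = 722.3
Difference: 871.8 - 722.3 = 149.5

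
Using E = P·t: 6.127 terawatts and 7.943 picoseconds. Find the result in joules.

6.127 × 10¹² × 7.943 × 10⁻¹² = 48.666761 J

48.666761 joules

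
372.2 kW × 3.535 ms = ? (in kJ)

372.2 × 10^3 × 3.535 × 10^-3 = 1315.727 J

1.315727 kJ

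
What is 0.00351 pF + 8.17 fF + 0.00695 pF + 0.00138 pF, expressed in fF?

20.01 fF

In fF:
  0.00351 pF = 0.00351 × 10³ fF = 3.51
  8.17 fF → 8.17
  0.00695 pF = 0.00695 × 10³ fF = 6.95
  0.00138 pF = 0.00138 × 10³ fF = 1.38
Sum: 3.51 + 8.17 + 6.95 + 1.38 = 20.01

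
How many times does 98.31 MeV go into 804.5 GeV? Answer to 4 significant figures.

8183

(804.5 × 10⁹) / (98.31 × 10⁶) = 8.1833 × 10³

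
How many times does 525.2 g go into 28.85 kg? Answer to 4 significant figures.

(28.85e3) / (525.2) = 0.054931e3

54.93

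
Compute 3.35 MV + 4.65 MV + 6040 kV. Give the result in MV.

In MV:
  3.35 MV → 3.35
  4.65 MV → 4.65
  6040 kV = 6040 × 10⁻³ MV = 6.04
Sum: 3.35 + 4.65 + 6.04 = 14.04

14.04 MV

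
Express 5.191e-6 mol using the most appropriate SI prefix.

5.191 µmol

= 5.191e-6 mol; 1e-6 is micro.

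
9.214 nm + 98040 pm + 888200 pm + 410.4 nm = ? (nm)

In nm:
  9.214 nm → 9.214
  98040 pm = 98040e-3 nm = 98.04
  888200 pm = 888200e-3 nm = 888.2
  410.4 nm → 410.4
Sum: 9.214 + 98.04 + 888.2 + 410.4 = 1405.854

1405.854 nm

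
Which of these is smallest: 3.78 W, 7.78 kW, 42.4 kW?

3.78 W = 3.78 W
7.78 kW = 7780 W
42.4 kW = 42400 W

3.78 W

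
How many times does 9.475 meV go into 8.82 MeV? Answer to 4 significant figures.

(8.82 × 10^6) / (9.475 × 10^-3) = 0.93087 × 10^9

930900000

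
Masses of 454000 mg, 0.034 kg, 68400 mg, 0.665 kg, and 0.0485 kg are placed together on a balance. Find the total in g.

1269.9 g

In g:
  454000 mg = 454000e-3 g = 454
  0.034 kg = 0.034e3 g = 34
  68400 mg = 68400e-3 g = 68.4
  0.665 kg = 0.665e3 g = 665
  0.0485 kg = 0.0485e3 g = 48.5
Sum: 454 + 34 + 68.4 + 665 + 48.5 = 1269.9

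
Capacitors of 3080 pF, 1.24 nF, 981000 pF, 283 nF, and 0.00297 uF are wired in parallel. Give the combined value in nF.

In nF:
  3080 pF = 3080e-3 nF = 3.08
  1.24 nF → 1.24
  981000 pF = 981000e-3 nF = 981
  283 nF → 283
  0.00297 uF = 0.00297e3 nF = 2.97
Sum: 3.08 + 1.24 + 981 + 283 + 2.97 = 1271.29

1271.29 nF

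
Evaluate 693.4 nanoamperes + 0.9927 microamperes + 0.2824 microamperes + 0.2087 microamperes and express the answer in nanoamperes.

In nanoamperes:
  693.4 nanoamperes → 693.4
  0.9927 microamperes = 0.9927 × 10^3 nanoamperes = 992.7
  0.2824 microamperes = 0.2824 × 10^3 nanoamperes = 282.4
  0.2087 microamperes = 0.2087 × 10^3 nanoamperes = 208.7
Sum: 693.4 + 992.7 + 282.4 + 208.7 = 2177.2

2177.2 nanoamperes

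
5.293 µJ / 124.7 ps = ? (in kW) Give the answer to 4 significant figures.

42.45 kW

(5.293 × 10⁻⁶) / (124.7 × 10⁻¹²) = 0.0424459 × 10⁶ W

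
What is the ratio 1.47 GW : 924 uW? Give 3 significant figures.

1590000000000

(1.47 × 10^9) / (924 × 10^-6) = 0.001591 × 10^15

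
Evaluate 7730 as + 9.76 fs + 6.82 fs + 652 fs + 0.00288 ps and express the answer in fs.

679.19 fs

In fs:
  7730 as = 7730e-3 fs = 7.73
  9.76 fs → 9.76
  6.82 fs → 6.82
  652 fs → 652
  0.00288 ps = 0.00288e3 fs = 2.88
Sum: 7.73 + 9.76 + 6.82 + 652 + 2.88 = 679.19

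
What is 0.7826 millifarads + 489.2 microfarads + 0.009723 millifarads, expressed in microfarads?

1281.523 microfarads

In microfarads:
  0.7826 millifarads = 0.7826 × 10³ microfarads = 782.6
  489.2 microfarads → 489.2
  0.009723 millifarads = 0.009723 × 10³ microfarads = 9.723
Sum: 782.6 + 489.2 + 9.723 = 1281.523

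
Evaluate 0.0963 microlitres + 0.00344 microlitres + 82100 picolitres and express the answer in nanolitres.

In nanolitres:
  0.0963 microlitres = 0.0963 × 10^3 nanolitres = 96.3
  0.00344 microlitres = 0.00344 × 10^3 nanolitres = 3.44
  82100 picolitres = 82100 × 10^-3 nanolitres = 82.1
Sum: 96.3 + 3.44 + 82.1 = 181.84

181.84 nanolitres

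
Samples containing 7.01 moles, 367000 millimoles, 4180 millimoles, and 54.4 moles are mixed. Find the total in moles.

432.59 moles

In moles:
  7.01 moles → 7.01
  367000 millimoles = 367000 × 10⁻³ moles = 367
  4180 millimoles = 4180 × 10⁻³ moles = 4.18
  54.4 moles → 54.4
Sum: 7.01 + 367 + 4.18 + 54.4 = 432.59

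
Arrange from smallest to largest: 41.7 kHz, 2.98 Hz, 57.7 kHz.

41.7 kHz = 41700 Hz
2.98 Hz = 2.98 Hz
57.7 kHz = 57700 Hz

2.98 Hz < 41.7 kHz < 57.7 kHz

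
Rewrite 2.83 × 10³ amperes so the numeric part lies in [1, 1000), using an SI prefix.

= 2.83 × 10³ amperes; 10³ is kilo.

2.83 kiloamperes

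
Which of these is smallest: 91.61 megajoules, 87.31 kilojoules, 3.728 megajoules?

87.31 kilojoules

91.61 megajoules = 91610000 joules
87.31 kilojoules = 87310 joules
3.728 megajoules = 3728000 joules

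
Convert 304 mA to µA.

304000 µA

milli = 1e-3, micro = 1e-6; factor is 1e3.
304 × 1e3 = 304000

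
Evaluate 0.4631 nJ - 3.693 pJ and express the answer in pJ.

In pJ:
  0.4631 nJ = 0.4631e3 pJ = 463.1
  3.693 pJ → 3.693
Difference: 463.1 - 3.693 = 459.407

459.407 pJ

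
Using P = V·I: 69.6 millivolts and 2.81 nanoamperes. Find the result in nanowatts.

69.6 × 10^-3 × 2.81 × 10^-9 = 195.576 × 10^-12 W

0.195576 nanowatts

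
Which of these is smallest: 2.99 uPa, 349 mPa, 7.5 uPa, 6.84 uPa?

2.99 uPa = 0.00000299 Pa
349 mPa = 0.349 Pa
7.5 uPa = 0.0000075 Pa
6.84 uPa = 0.00000684 Pa

2.99 uPa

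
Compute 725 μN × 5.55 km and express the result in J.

4.02375 J

725e-6 × 5.55e3 = 4023.75e-3 J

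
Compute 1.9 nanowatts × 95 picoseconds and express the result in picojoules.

1.9 × 10⁻⁹ × 95 × 10⁻¹² = 180.5 × 10⁻²¹ J

0.0000001805 picojoules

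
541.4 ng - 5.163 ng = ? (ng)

536.237 ng

In ng:
  541.4 ng → 541.4
  5.163 ng → 5.163
Difference: 541.4 - 5.163 = 536.237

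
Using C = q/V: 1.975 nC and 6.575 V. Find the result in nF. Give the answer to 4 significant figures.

0.3004 nF

(1.975e-9) / (6.575) = 0.30038e-9 F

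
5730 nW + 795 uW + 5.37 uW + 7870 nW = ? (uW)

813.97 uW

In uW:
  5730 nW = 5730e-3 uW = 5.73
  795 uW → 795
  5.37 uW → 5.37
  7870 nW = 7870e-3 uW = 7.87
Sum: 5.73 + 795 + 5.37 + 7.87 = 813.97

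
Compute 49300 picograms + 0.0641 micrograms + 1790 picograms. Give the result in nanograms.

In nanograms:
  49300 picograms = 49300e-3 nanograms = 49.3
  0.0641 micrograms = 0.0641e3 nanograms = 64.1
  1790 picograms = 1790e-3 nanograms = 1.79
Sum: 49.3 + 64.1 + 1.79 = 115.19

115.19 nanograms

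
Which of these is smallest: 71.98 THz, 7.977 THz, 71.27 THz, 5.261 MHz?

5.261 MHz

71.98 THz = 71980000000000 Hz
7.977 THz = 7977000000000 Hz
71.27 THz = 71270000000000 Hz
5.261 MHz = 5261000 Hz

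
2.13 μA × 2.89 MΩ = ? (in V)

2.13 × 10⁻⁶ × 2.89 × 10⁶ = 6.1557 V

6.1557 V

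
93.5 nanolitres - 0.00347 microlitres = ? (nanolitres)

In nanolitres:
  93.5 nanolitres → 93.5
  0.00347 microlitres = 0.00347e3 nanolitres = 3.47
Difference: 93.5 - 3.47 = 90.03

90.03 nanolitres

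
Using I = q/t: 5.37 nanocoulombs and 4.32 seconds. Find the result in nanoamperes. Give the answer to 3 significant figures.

1.24 nanoamperes

(5.37e-9) / (4.32) = 1.2431e-9 A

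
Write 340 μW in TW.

micro = 10^-6, tera = 10^12; factor is 10^-18.
340 × 10^-18 = 0.00000000000000034

0.00000000000000034 TW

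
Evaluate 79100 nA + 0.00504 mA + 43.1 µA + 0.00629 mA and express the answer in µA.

133.53 µA

In µA:
  79100 nA = 79100 × 10^-3 µA = 79.1
  0.00504 mA = 0.00504 × 10^3 µA = 5.04
  43.1 µA → 43.1
  0.00629 mA = 0.00629 × 10^3 µA = 6.29
Sum: 79.1 + 5.04 + 43.1 + 6.29 = 133.53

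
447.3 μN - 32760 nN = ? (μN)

414.54 μN

In μN:
  447.3 μN → 447.3
  32760 nN = 32760 × 10⁻³ μN = 32.76
Difference: 447.3 - 32.76 = 414.54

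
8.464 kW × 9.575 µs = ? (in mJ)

81.0428 mJ

8.464 × 10^3 × 9.575 × 10^-6 = 81.0428 × 10^-3 J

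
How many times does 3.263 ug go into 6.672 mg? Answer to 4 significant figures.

(6.672e-3) / (3.263e-6) = 2.0447e3

2045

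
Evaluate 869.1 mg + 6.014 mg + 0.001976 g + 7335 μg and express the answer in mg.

In mg:
  869.1 mg → 869.1
  6.014 mg → 6.014
  0.001976 g = 0.001976e3 mg = 1.976
  7335 μg = 7335e-3 mg = 7.335
Sum: 869.1 + 6.014 + 1.976 + 7.335 = 884.425

884.425 mg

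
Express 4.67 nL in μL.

0.00467 μL

nano = 1e-9, micro = 1e-6; factor is 1e-3.
4.67 × 1e-3 = 0.00467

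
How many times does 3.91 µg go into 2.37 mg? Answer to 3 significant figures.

606

(2.37 × 10^-3) / (3.91 × 10^-6) = 0.6061 × 10^3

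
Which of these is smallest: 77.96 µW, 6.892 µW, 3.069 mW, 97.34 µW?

6.892 µW

77.96 µW = 0.00007796 W
6.892 µW = 0.000006892 W
3.069 mW = 0.003069 W
97.34 µW = 0.00009734 W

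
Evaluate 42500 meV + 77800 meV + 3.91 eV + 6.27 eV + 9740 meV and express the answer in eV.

In eV:
  42500 meV = 42500e-3 eV = 42.5
  77800 meV = 77800e-3 eV = 77.8
  3.91 eV → 3.91
  6.27 eV → 6.27
  9740 meV = 9740e-3 eV = 9.74
Sum: 42.5 + 77.8 + 3.91 + 6.27 + 9.74 = 140.22

140.22 eV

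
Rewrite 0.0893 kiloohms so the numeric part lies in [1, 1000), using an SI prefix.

= 89.3 ohms; mantissa already in [1, 1000).

89.3 ohms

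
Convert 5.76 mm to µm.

milli = 10^-3, micro = 10^-6; factor is 10^3.
5.76 × 10^3 = 5760

5760 µm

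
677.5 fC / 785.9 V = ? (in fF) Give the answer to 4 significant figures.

0.8621 fF

(677.5 × 10⁻¹⁵) / (785.9) = 0.862069 × 10⁻¹⁵ F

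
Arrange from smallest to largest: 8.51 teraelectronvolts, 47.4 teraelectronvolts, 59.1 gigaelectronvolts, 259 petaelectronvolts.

8.51 teraelectronvolts = 8510000000000 electronvolts
47.4 teraelectronvolts = 47400000000000 electronvolts
59.1 gigaelectronvolts = 59100000000 electronvolts
259 petaelectronvolts = 259000000000000000 electronvolts

59.1 gigaelectronvolts < 8.51 teraelectronvolts < 47.4 teraelectronvolts < 259 petaelectronvolts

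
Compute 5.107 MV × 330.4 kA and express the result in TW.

1.6873528 TW

5.107e6 × 330.4e3 = 1687.3528e9 W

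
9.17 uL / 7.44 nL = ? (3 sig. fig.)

1230

(9.17 × 10⁻⁶) / (7.44 × 10⁻⁹) = 1.233 × 10³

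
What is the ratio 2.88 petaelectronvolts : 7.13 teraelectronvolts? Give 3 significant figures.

404

(2.88 × 10¹⁵) / (7.13 × 10¹²) = 0.4039 × 10³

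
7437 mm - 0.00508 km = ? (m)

2.357 m

In m:
  7437 mm = 7437 × 10^-3 m = 7.437
  0.00508 km = 0.00508 × 10^3 m = 5.08
Difference: 7.437 - 5.08 = 2.357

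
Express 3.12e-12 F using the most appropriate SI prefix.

3.12 pF

= 3.12e-12 F; 1e-12 is pico.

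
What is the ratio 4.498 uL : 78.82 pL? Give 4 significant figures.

(4.498 × 10^-6) / (78.82 × 10^-12) = 0.057067 × 10^6

57070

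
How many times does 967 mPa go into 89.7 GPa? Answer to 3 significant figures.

92800000000

(89.7e9) / (967e-3) = 0.09276e12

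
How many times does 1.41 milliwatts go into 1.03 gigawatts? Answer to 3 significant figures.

(1.03e9) / (1.41e-3) = 0.7305e12

730000000000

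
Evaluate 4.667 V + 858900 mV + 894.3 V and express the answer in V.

In V:
  4.667 V → 4.667
  858900 mV = 858900e-3 V = 858.9
  894.3 V → 894.3
Sum: 4.667 + 858.9 + 894.3 = 1757.867

1757.867 V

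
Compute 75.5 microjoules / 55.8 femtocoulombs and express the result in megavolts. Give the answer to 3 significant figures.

1350 megavolts

(75.5e-6) / (55.8e-15) = 1.353e9 V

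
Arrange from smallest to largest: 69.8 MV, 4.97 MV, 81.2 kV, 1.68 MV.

69.8 MV = 69800000 V
4.97 MV = 4970000 V
81.2 kV = 81200 V
1.68 MV = 1680000 V

81.2 kV < 1.68 MV < 4.97 MV < 69.8 MV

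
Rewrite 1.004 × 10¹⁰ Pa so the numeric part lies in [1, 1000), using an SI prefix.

10.04 GPa

= 10.04 × 10⁹ Pa; 10⁹ is giga.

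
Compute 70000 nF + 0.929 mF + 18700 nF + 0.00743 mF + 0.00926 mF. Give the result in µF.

In µF:
  70000 nF = 70000e-3 µF = 70
  0.929 mF = 0.929e3 µF = 929
  18700 nF = 18700e-3 µF = 18.7
  0.00743 mF = 0.00743e3 µF = 7.43
  0.00926 mF = 0.00926e3 µF = 9.26
Sum: 70 + 929 + 18.7 + 7.43 + 9.26 = 1034.39

1034.39 µF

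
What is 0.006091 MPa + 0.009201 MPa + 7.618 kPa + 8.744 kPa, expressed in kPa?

In kPa:
  0.006091 MPa = 0.006091 × 10^3 kPa = 6.091
  0.009201 MPa = 0.009201 × 10^3 kPa = 9.201
  7.618 kPa → 7.618
  8.744 kPa → 8.744
Sum: 6.091 + 9.201 + 7.618 + 8.744 = 31.654

31.654 kPa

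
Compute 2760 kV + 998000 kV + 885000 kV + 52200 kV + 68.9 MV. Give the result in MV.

In MV:
  2760 kV = 2760 × 10^-3 MV = 2.76
  998000 kV = 998000 × 10^-3 MV = 998
  885000 kV = 885000 × 10^-3 MV = 885
  52200 kV = 52200 × 10^-3 MV = 52.2
  68.9 MV → 68.9
Sum: 2.76 + 998 + 885 + 52.2 + 68.9 = 2006.86

2006.86 MV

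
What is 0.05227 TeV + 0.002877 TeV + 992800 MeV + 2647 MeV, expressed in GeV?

1050.594 GeV

In GeV:
  0.05227 TeV = 0.05227e3 GeV = 52.27
  0.002877 TeV = 0.002877e3 GeV = 2.877
  992800 MeV = 992800e-3 GeV = 992.8
  2647 MeV = 2647e-3 GeV = 2.647
Sum: 52.27 + 2.877 + 992.8 + 2.647 = 1050.594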